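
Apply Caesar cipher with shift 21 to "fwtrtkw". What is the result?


Caesar cipher: shift "fwtrtkw" by 21
  'f' (pos 5) + 21 = pos 0 = 'a'
  'w' (pos 22) + 21 = pos 17 = 'r'
  't' (pos 19) + 21 = pos 14 = 'o'
  'r' (pos 17) + 21 = pos 12 = 'm'
  't' (pos 19) + 21 = pos 14 = 'o'
  'k' (pos 10) + 21 = pos 5 = 'f'
  'w' (pos 22) + 21 = pos 17 = 'r'
Result: aromofr

aromofr


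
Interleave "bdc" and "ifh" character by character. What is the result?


Interleaving "bdc" and "ifh":
  Position 0: 'b' from first, 'i' from second => "bi"
  Position 1: 'd' from first, 'f' from second => "df"
  Position 2: 'c' from first, 'h' from second => "ch"
Result: bidfch

bidfch


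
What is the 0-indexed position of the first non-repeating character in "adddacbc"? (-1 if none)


Input: adddacbc
Character frequencies:
  'a': 2
  'b': 1
  'c': 2
  'd': 3
Scanning left to right for freq == 1:
  Position 0 ('a'): freq=2, skip
  Position 1 ('d'): freq=3, skip
  Position 2 ('d'): freq=3, skip
  Position 3 ('d'): freq=3, skip
  Position 4 ('a'): freq=2, skip
  Position 5 ('c'): freq=2, skip
  Position 6 ('b'): unique! => answer = 6

6


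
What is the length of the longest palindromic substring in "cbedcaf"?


Input: "cbedcaf"
Checking substrings for palindromes:
  No multi-char palindromic substrings found
Longest palindromic substring: "c" with length 1

1


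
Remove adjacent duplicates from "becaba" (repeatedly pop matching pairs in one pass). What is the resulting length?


Input: becaba
Stack-based adjacent duplicate removal:
  Read 'b': push. Stack: b
  Read 'e': push. Stack: be
  Read 'c': push. Stack: bec
  Read 'a': push. Stack: beca
  Read 'b': push. Stack: becab
  Read 'a': push. Stack: becaba
Final stack: "becaba" (length 6)

6


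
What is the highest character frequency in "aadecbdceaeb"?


Input: aadecbdceaeb
Character counts:
  'a': 3
  'b': 2
  'c': 2
  'd': 2
  'e': 3
Maximum frequency: 3

3


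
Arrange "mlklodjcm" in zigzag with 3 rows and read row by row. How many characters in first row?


Zigzag "mlklodjcm" into 3 rows:
Placing characters:
  'm' => row 0
  'l' => row 1
  'k' => row 2
  'l' => row 1
  'o' => row 0
  'd' => row 1
  'j' => row 2
  'c' => row 1
  'm' => row 0
Rows:
  Row 0: "mom"
  Row 1: "lldc"
  Row 2: "kj"
First row length: 3

3


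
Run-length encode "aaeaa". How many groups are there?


Input: aaeaa
Scanning for consecutive runs:
  Group 1: 'a' x 2 (positions 0-1)
  Group 2: 'e' x 1 (positions 2-2)
  Group 3: 'a' x 2 (positions 3-4)
Total groups: 3

3


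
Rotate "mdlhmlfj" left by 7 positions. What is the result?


Input: "mdlhmlfj", rotate left by 7
First 7 characters: "mdlhmlf"
Remaining characters: "j"
Concatenate remaining + first: "j" + "mdlhmlf" = "jmdlhmlf"

jmdlhmlf


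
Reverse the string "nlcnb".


Input: nlcnb
Reading characters right to left:
  Position 4: 'b'
  Position 3: 'n'
  Position 2: 'c'
  Position 1: 'l'
  Position 0: 'n'
Reversed: bncln

bncln


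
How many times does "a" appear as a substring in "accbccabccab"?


Searching for "a" in "accbccabccab"
Scanning each position:
  Position 0: "a" => MATCH
  Position 1: "c" => no
  Position 2: "c" => no
  Position 3: "b" => no
  Position 4: "c" => no
  Position 5: "c" => no
  Position 6: "a" => MATCH
  Position 7: "b" => no
  Position 8: "c" => no
  Position 9: "c" => no
  Position 10: "a" => MATCH
  Position 11: "b" => no
Total occurrences: 3

3


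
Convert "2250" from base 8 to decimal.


Input: "2250" in base 8
Positional expansion:
  Digit '2' (value 2) x 8^3 = 1024
  Digit '2' (value 2) x 8^2 = 128
  Digit '5' (value 5) x 8^1 = 40
  Digit '0' (value 0) x 8^0 = 0
Sum = 1192

1192


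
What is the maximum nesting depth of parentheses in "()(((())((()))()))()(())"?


Input: "()(((())((()))()))()(())"
Tracking depth:
  Position 0 '(': depth becomes 1
  Position 1 ')': depth becomes 0
  Position 2 '(': depth becomes 1
  Position 3 '(': depth becomes 2
  Position 4 '(': depth becomes 3
  Position 5 '(': depth becomes 4
  Position 6 ')': depth becomes 3
  Position 7 ')': depth becomes 2
  Position 8 '(': depth becomes 3
  Position 9 '(': depth becomes 4
  Position 10 '(': depth becomes 5
  Position 11 ')': depth becomes 4
  Position 12 ')': depth becomes 3
  Position 13 ')': depth becomes 2
  Position 14 '(': depth becomes 3
  Position 15 ')': depth becomes 2
  Position 16 ')': depth becomes 1
  Position 17 ')': depth becomes 0
  Position 18 '(': depth becomes 1
  Position 19 ')': depth becomes 0
  Position 20 '(': depth becomes 1
  Position 21 '(': depth becomes 2
  Position 22 ')': depth becomes 1
  Position 23 ')': depth becomes 0
Maximum depth reached: 5

5


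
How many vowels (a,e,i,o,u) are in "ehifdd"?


Input: ehifdd
Checking each character:
  'e' at position 0: vowel (running total: 1)
  'h' at position 1: consonant
  'i' at position 2: vowel (running total: 2)
  'f' at position 3: consonant
  'd' at position 4: consonant
  'd' at position 5: consonant
Total vowels: 2

2


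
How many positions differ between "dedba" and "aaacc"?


Comparing "dedba" and "aaacc" position by position:
  Position 0: 'd' vs 'a' => DIFFER
  Position 1: 'e' vs 'a' => DIFFER
  Position 2: 'd' vs 'a' => DIFFER
  Position 3: 'b' vs 'c' => DIFFER
  Position 4: 'a' vs 'c' => DIFFER
Positions that differ: 5

5


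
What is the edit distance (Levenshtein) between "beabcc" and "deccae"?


Computing edit distance: "beabcc" -> "deccae"
DP table:
           d    e    c    c    a    e
      0    1    2    3    4    5    6
  b   1    1    2    3    4    5    6
  e   2    2    1    2    3    4    5
  a   3    3    2    2    3    3    4
  b   4    4    3    3    3    4    4
  c   5    5    4    3    3    4    5
  c   6    6    5    4    3    4    5
Edit distance = dp[6][6] = 5

5


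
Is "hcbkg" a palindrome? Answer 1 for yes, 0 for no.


Input: hcbkg
Reversed: gkbch
  Compare pos 0 ('h') with pos 4 ('g'): MISMATCH
  Compare pos 1 ('c') with pos 3 ('k'): MISMATCH
Result: not a palindrome

0


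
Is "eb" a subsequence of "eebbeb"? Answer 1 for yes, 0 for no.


Check if "eb" is a subsequence of "eebbeb"
Greedy scan:
  Position 0 ('e'): matches sub[0] = 'e'
  Position 1 ('e'): no match needed
  Position 2 ('b'): matches sub[1] = 'b'
  Position 3 ('b'): no match needed
  Position 4 ('e'): no match needed
  Position 5 ('b'): no match needed
All 2 characters matched => is a subsequence

1


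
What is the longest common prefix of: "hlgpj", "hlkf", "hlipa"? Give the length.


Words: hlgpj, hlkf, hlipa
  Position 0: all 'h' => match
  Position 1: all 'l' => match
  Position 2: ('g', 'k', 'i') => mismatch, stop
LCP = "hl" (length 2)

2


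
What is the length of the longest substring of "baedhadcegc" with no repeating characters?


Input: "baedhadcegc"
Sliding window (track last position of each char):
  Position 0 ('b'): window [0,0] length 1 -- new best
  Position 1 ('a'): window [0,1] length 2 -- new best
  Position 2 ('e'): window [0,2] length 3 -- new best
  Position 3 ('d'): window [0,3] length 4 -- new best
  Position 4 ('h'): window [0,4] length 5 -- new best
  Position 5 ('a'): repeat (last at 1), move window start to 2
  Position 5 ('a'): window [2,5] length 4
  Position 6 ('d'): repeat (last at 3), move window start to 4
  Position 6 ('d'): window [4,6] length 3
  Position 7 ('c'): window [4,7] length 4
  Position 8 ('e'): window [4,8] length 5
  Position 9 ('g'): window [4,9] length 6 -- new best
  Position 10 ('c'): repeat (last at 7), move window start to 8
  Position 10 ('c'): window [8,10] length 3
Longest substring with no repeats: "hadceg" with length 6

6


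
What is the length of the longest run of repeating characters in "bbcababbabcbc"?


Input: "bbcababbabcbc"
Scanning for longest run:
  Position 1 ('b'): continues run of 'b', length=2
  Position 2 ('c'): new char, reset run to 1
  Position 3 ('a'): new char, reset run to 1
  Position 4 ('b'): new char, reset run to 1
  Position 5 ('a'): new char, reset run to 1
  Position 6 ('b'): new char, reset run to 1
  Position 7 ('b'): continues run of 'b', length=2
  Position 8 ('a'): new char, reset run to 1
  Position 9 ('b'): new char, reset run to 1
  Position 10 ('c'): new char, reset run to 1
  Position 11 ('b'): new char, reset run to 1
  Position 12 ('c'): new char, reset run to 1
Longest run: 'b' with length 2

2


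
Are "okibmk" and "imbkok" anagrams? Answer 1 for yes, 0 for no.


Strings: "okibmk", "imbkok"
Sorted first:  bikkmo
Sorted second: bikkmo
Sorted forms match => anagrams

1


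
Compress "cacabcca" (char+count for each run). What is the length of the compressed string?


Input: cacabcca
Runs:
  'c' x 1 => "c1"
  'a' x 1 => "a1"
  'c' x 1 => "c1"
  'a' x 1 => "a1"
  'b' x 1 => "b1"
  'c' x 2 => "c2"
  'a' x 1 => "a1"
Compressed: "c1a1c1a1b1c2a1"
Compressed length: 14

14


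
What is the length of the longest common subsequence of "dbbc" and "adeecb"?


LCS of "dbbc" and "adeecb"
DP table:
           a    d    e    e    c    b
      0    0    0    0    0    0    0
  d   0    0    1    1    1    1    1
  b   0    0    1    1    1    1    2
  b   0    0    1    1    1    1    2
  c   0    0    1    1    1    2    2
LCS length = dp[4][6] = 2

2


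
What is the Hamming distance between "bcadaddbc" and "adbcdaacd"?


Comparing "bcadaddbc" and "adbcdaacd" position by position:
  Position 0: 'b' vs 'a' => differ
  Position 1: 'c' vs 'd' => differ
  Position 2: 'a' vs 'b' => differ
  Position 3: 'd' vs 'c' => differ
  Position 4: 'a' vs 'd' => differ
  Position 5: 'd' vs 'a' => differ
  Position 6: 'd' vs 'a' => differ
  Position 7: 'b' vs 'c' => differ
  Position 8: 'c' vs 'd' => differ
Total differences (Hamming distance): 9

9


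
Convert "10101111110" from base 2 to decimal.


Input: "10101111110" in base 2
Positional expansion:
  Digit '1' (value 1) x 2^10 = 1024
  Digit '0' (value 0) x 2^9 = 0
  Digit '1' (value 1) x 2^8 = 256
  Digit '0' (value 0) x 2^7 = 0
  Digit '1' (value 1) x 2^6 = 64
  Digit '1' (value 1) x 2^5 = 32
  Digit '1' (value 1) x 2^4 = 16
  Digit '1' (value 1) x 2^3 = 8
  Digit '1' (value 1) x 2^2 = 4
  Digit '1' (value 1) x 2^1 = 2
  Digit '0' (value 0) x 2^0 = 0
Sum = 1406

1406


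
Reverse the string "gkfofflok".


Input: gkfofflok
Reading characters right to left:
  Position 8: 'k'
  Position 7: 'o'
  Position 6: 'l'
  Position 5: 'f'
  Position 4: 'f'
  Position 3: 'o'
  Position 2: 'f'
  Position 1: 'k'
  Position 0: 'g'
Reversed: kolffofkg

kolffofkg


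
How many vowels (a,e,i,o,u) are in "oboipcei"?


Input: oboipcei
Checking each character:
  'o' at position 0: vowel (running total: 1)
  'b' at position 1: consonant
  'o' at position 2: vowel (running total: 2)
  'i' at position 3: vowel (running total: 3)
  'p' at position 4: consonant
  'c' at position 5: consonant
  'e' at position 6: vowel (running total: 4)
  'i' at position 7: vowel (running total: 5)
Total vowels: 5

5


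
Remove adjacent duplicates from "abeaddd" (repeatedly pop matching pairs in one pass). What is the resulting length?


Input: abeaddd
Stack-based adjacent duplicate removal:
  Read 'a': push. Stack: a
  Read 'b': push. Stack: ab
  Read 'e': push. Stack: abe
  Read 'a': push. Stack: abea
  Read 'd': push. Stack: abead
  Read 'd': matches stack top 'd' => pop. Stack: abea
  Read 'd': push. Stack: abead
Final stack: "abead" (length 5)

5


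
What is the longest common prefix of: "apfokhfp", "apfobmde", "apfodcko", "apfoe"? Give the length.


Words: apfokhfp, apfobmde, apfodcko, apfoe
  Position 0: all 'a' => match
  Position 1: all 'p' => match
  Position 2: all 'f' => match
  Position 3: all 'o' => match
  Position 4: ('k', 'b', 'd', 'e') => mismatch, stop
LCP = "apfo" (length 4)

4


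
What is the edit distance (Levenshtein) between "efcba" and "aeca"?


Computing edit distance: "efcba" -> "aeca"
DP table:
           a    e    c    a
      0    1    2    3    4
  e   1    1    1    2    3
  f   2    2    2    2    3
  c   3    3    3    2    3
  b   4    4    4    3    3
  a   5    4    5    4    3
Edit distance = dp[5][4] = 3

3


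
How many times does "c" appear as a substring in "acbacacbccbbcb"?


Searching for "c" in "acbacacbccbbcb"
Scanning each position:
  Position 0: "a" => no
  Position 1: "c" => MATCH
  Position 2: "b" => no
  Position 3: "a" => no
  Position 4: "c" => MATCH
  Position 5: "a" => no
  Position 6: "c" => MATCH
  Position 7: "b" => no
  Position 8: "c" => MATCH
  Position 9: "c" => MATCH
  Position 10: "b" => no
  Position 11: "b" => no
  Position 12: "c" => MATCH
  Position 13: "b" => no
Total occurrences: 6

6


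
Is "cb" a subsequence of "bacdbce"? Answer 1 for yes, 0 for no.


Check if "cb" is a subsequence of "bacdbce"
Greedy scan:
  Position 0 ('b'): no match needed
  Position 1 ('a'): no match needed
  Position 2 ('c'): matches sub[0] = 'c'
  Position 3 ('d'): no match needed
  Position 4 ('b'): matches sub[1] = 'b'
  Position 5 ('c'): no match needed
  Position 6 ('e'): no match needed
All 2 characters matched => is a subsequence

1


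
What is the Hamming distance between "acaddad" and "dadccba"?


Comparing "acaddad" and "dadccba" position by position:
  Position 0: 'a' vs 'd' => differ
  Position 1: 'c' vs 'a' => differ
  Position 2: 'a' vs 'd' => differ
  Position 3: 'd' vs 'c' => differ
  Position 4: 'd' vs 'c' => differ
  Position 5: 'a' vs 'b' => differ
  Position 6: 'd' vs 'a' => differ
Total differences (Hamming distance): 7

7


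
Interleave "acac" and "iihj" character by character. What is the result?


Interleaving "acac" and "iihj":
  Position 0: 'a' from first, 'i' from second => "ai"
  Position 1: 'c' from first, 'i' from second => "ci"
  Position 2: 'a' from first, 'h' from second => "ah"
  Position 3: 'c' from first, 'j' from second => "cj"
Result: aiciahcj

aiciahcj


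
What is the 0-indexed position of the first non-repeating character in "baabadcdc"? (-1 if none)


Input: baabadcdc
Character frequencies:
  'a': 3
  'b': 2
  'c': 2
  'd': 2
Scanning left to right for freq == 1:
  Position 0 ('b'): freq=2, skip
  Position 1 ('a'): freq=3, skip
  Position 2 ('a'): freq=3, skip
  Position 3 ('b'): freq=2, skip
  Position 4 ('a'): freq=3, skip
  Position 5 ('d'): freq=2, skip
  Position 6 ('c'): freq=2, skip
  Position 7 ('d'): freq=2, skip
  Position 8 ('c'): freq=2, skip
  No unique character found => answer = -1

-1


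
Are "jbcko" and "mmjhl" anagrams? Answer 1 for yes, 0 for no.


Strings: "jbcko", "mmjhl"
Sorted first:  bcjko
Sorted second: hjlmm
Differ at position 0: 'b' vs 'h' => not anagrams

0


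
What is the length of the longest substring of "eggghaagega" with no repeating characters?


Input: "eggghaagega"
Sliding window (track last position of each char):
  Position 0 ('e'): window [0,0] length 1 -- new best
  Position 1 ('g'): window [0,1] length 2 -- new best
  Position 2 ('g'): repeat (last at 1), move window start to 2
  Position 2 ('g'): window [2,2] length 1
  Position 3 ('g'): repeat (last at 2), move window start to 3
  Position 3 ('g'): window [3,3] length 1
  Position 4 ('h'): window [3,4] length 2
  Position 5 ('a'): window [3,5] length 3 -- new best
  Position 6 ('a'): repeat (last at 5), move window start to 6
  Position 6 ('a'): window [6,6] length 1
  Position 7 ('g'): window [6,7] length 2
  Position 8 ('e'): window [6,8] length 3
  Position 9 ('g'): repeat (last at 7), move window start to 8
  Position 9 ('g'): window [8,9] length 2
  Position 10 ('a'): window [8,10] length 3
Longest substring with no repeats: "gha" with length 3

3


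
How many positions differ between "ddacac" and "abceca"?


Comparing "ddacac" and "abceca" position by position:
  Position 0: 'd' vs 'a' => DIFFER
  Position 1: 'd' vs 'b' => DIFFER
  Position 2: 'a' vs 'c' => DIFFER
  Position 3: 'c' vs 'e' => DIFFER
  Position 4: 'a' vs 'c' => DIFFER
  Position 5: 'c' vs 'a' => DIFFER
Positions that differ: 6

6


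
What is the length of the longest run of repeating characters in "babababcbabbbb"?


Input: "babababcbabbbb"
Scanning for longest run:
  Position 1 ('a'): new char, reset run to 1
  Position 2 ('b'): new char, reset run to 1
  Position 3 ('a'): new char, reset run to 1
  Position 4 ('b'): new char, reset run to 1
  Position 5 ('a'): new char, reset run to 1
  Position 6 ('b'): new char, reset run to 1
  Position 7 ('c'): new char, reset run to 1
  Position 8 ('b'): new char, reset run to 1
  Position 9 ('a'): new char, reset run to 1
  Position 10 ('b'): new char, reset run to 1
  Position 11 ('b'): continues run of 'b', length=2
  Position 12 ('b'): continues run of 'b', length=3
  Position 13 ('b'): continues run of 'b', length=4
Longest run: 'b' with length 4

4


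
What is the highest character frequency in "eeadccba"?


Input: eeadccba
Character counts:
  'a': 2
  'b': 1
  'c': 2
  'd': 1
  'e': 2
Maximum frequency: 2

2


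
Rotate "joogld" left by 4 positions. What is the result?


Input: "joogld", rotate left by 4
First 4 characters: "joog"
Remaining characters: "ld"
Concatenate remaining + first: "ld" + "joog" = "ldjoog"

ldjoog


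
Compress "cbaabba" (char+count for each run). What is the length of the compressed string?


Input: cbaabba
Runs:
  'c' x 1 => "c1"
  'b' x 1 => "b1"
  'a' x 2 => "a2"
  'b' x 2 => "b2"
  'a' x 1 => "a1"
Compressed: "c1b1a2b2a1"
Compressed length: 10

10


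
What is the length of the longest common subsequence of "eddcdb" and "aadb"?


LCS of "eddcdb" and "aadb"
DP table:
           a    a    d    b
      0    0    0    0    0
  e   0    0    0    0    0
  d   0    0    0    1    1
  d   0    0    0    1    1
  c   0    0    0    1    1
  d   0    0    0    1    1
  b   0    0    0    1    2
LCS length = dp[6][4] = 2

2


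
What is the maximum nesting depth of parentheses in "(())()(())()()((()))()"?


Input: "(())()(())()()((()))()"
Tracking depth:
  Position 0 '(': depth becomes 1
  Position 1 '(': depth becomes 2
  Position 2 ')': depth becomes 1
  Position 3 ')': depth becomes 0
  Position 4 '(': depth becomes 1
  Position 5 ')': depth becomes 0
  Position 6 '(': depth becomes 1
  Position 7 '(': depth becomes 2
  Position 8 ')': depth becomes 1
  Position 9 ')': depth becomes 0
  Position 10 '(': depth becomes 1
  Position 11 ')': depth becomes 0
  Position 12 '(': depth becomes 1
  Position 13 ')': depth becomes 0
  Position 14 '(': depth becomes 1
  Position 15 '(': depth becomes 2
  Position 16 '(': depth becomes 3
  Position 17 ')': depth becomes 2
  Position 18 ')': depth becomes 1
  Position 19 ')': depth becomes 0
  Position 20 '(': depth becomes 1
  Position 21 ')': depth becomes 0
Maximum depth reached: 3

3


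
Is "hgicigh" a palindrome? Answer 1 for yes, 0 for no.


Input: hgicigh
Reversed: hgicigh
  Compare pos 0 ('h') with pos 6 ('h'): match
  Compare pos 1 ('g') with pos 5 ('g'): match
  Compare pos 2 ('i') with pos 4 ('i'): match
Result: palindrome

1


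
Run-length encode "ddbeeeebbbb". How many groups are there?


Input: ddbeeeebbbb
Scanning for consecutive runs:
  Group 1: 'd' x 2 (positions 0-1)
  Group 2: 'b' x 1 (positions 2-2)
  Group 3: 'e' x 4 (positions 3-6)
  Group 4: 'b' x 4 (positions 7-10)
Total groups: 4

4


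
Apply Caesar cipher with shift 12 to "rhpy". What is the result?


Caesar cipher: shift "rhpy" by 12
  'r' (pos 17) + 12 = pos 3 = 'd'
  'h' (pos 7) + 12 = pos 19 = 't'
  'p' (pos 15) + 12 = pos 1 = 'b'
  'y' (pos 24) + 12 = pos 10 = 'k'
Result: dtbk

dtbk


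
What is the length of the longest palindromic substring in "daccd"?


Input: "daccd"
Checking substrings for palindromes:
  [2:4] "cc" (len 2) => palindrome
Longest palindromic substring: "cc" with length 2

2


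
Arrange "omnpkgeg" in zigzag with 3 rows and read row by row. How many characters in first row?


Zigzag "omnpkgeg" into 3 rows:
Placing characters:
  'o' => row 0
  'm' => row 1
  'n' => row 2
  'p' => row 1
  'k' => row 0
  'g' => row 1
  'e' => row 2
  'g' => row 1
Rows:
  Row 0: "ok"
  Row 1: "mpgg"
  Row 2: "ne"
First row length: 2

2


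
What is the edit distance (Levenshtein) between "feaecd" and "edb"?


Computing edit distance: "feaecd" -> "edb"
DP table:
           e    d    b
      0    1    2    3
  f   1    1    2    3
  e   2    1    2    3
  a   3    2    2    3
  e   4    3    3    3
  c   5    4    4    4
  d   6    5    4    5
Edit distance = dp[6][3] = 5

5


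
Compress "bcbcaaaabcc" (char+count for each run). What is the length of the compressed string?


Input: bcbcaaaabcc
Runs:
  'b' x 1 => "b1"
  'c' x 1 => "c1"
  'b' x 1 => "b1"
  'c' x 1 => "c1"
  'a' x 4 => "a4"
  'b' x 1 => "b1"
  'c' x 2 => "c2"
Compressed: "b1c1b1c1a4b1c2"
Compressed length: 14

14


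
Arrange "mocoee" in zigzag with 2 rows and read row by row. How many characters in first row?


Zigzag "mocoee" into 2 rows:
Placing characters:
  'm' => row 0
  'o' => row 1
  'c' => row 0
  'o' => row 1
  'e' => row 0
  'e' => row 1
Rows:
  Row 0: "mce"
  Row 1: "ooe"
First row length: 3

3


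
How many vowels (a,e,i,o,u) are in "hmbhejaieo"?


Input: hmbhejaieo
Checking each character:
  'h' at position 0: consonant
  'm' at position 1: consonant
  'b' at position 2: consonant
  'h' at position 3: consonant
  'e' at position 4: vowel (running total: 1)
  'j' at position 5: consonant
  'a' at position 6: vowel (running total: 2)
  'i' at position 7: vowel (running total: 3)
  'e' at position 8: vowel (running total: 4)
  'o' at position 9: vowel (running total: 5)
Total vowels: 5

5


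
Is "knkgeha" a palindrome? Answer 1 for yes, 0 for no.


Input: knkgeha
Reversed: ahegknk
  Compare pos 0 ('k') with pos 6 ('a'): MISMATCH
  Compare pos 1 ('n') with pos 5 ('h'): MISMATCH
  Compare pos 2 ('k') with pos 4 ('e'): MISMATCH
Result: not a palindrome

0


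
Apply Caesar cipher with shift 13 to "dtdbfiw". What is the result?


Caesar cipher: shift "dtdbfiw" by 13
  'd' (pos 3) + 13 = pos 16 = 'q'
  't' (pos 19) + 13 = pos 6 = 'g'
  'd' (pos 3) + 13 = pos 16 = 'q'
  'b' (pos 1) + 13 = pos 14 = 'o'
  'f' (pos 5) + 13 = pos 18 = 's'
  'i' (pos 8) + 13 = pos 21 = 'v'
  'w' (pos 22) + 13 = pos 9 = 'j'
Result: qgqosvj

qgqosvj


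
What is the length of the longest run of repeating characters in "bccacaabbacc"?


Input: "bccacaabbacc"
Scanning for longest run:
  Position 1 ('c'): new char, reset run to 1
  Position 2 ('c'): continues run of 'c', length=2
  Position 3 ('a'): new char, reset run to 1
  Position 4 ('c'): new char, reset run to 1
  Position 5 ('a'): new char, reset run to 1
  Position 6 ('a'): continues run of 'a', length=2
  Position 7 ('b'): new char, reset run to 1
  Position 8 ('b'): continues run of 'b', length=2
  Position 9 ('a'): new char, reset run to 1
  Position 10 ('c'): new char, reset run to 1
  Position 11 ('c'): continues run of 'c', length=2
Longest run: 'c' with length 2

2


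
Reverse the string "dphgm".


Input: dphgm
Reading characters right to left:
  Position 4: 'm'
  Position 3: 'g'
  Position 2: 'h'
  Position 1: 'p'
  Position 0: 'd'
Reversed: mghpd

mghpd


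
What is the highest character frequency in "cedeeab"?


Input: cedeeab
Character counts:
  'a': 1
  'b': 1
  'c': 1
  'd': 1
  'e': 3
Maximum frequency: 3

3


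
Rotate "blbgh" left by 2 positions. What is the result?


Input: "blbgh", rotate left by 2
First 2 characters: "bl"
Remaining characters: "bgh"
Concatenate remaining + first: "bgh" + "bl" = "bghbl"

bghbl


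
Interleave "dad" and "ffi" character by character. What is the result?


Interleaving "dad" and "ffi":
  Position 0: 'd' from first, 'f' from second => "df"
  Position 1: 'a' from first, 'f' from second => "af"
  Position 2: 'd' from first, 'i' from second => "di"
Result: dfafdi

dfafdi


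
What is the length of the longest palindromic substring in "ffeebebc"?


Input: "ffeebebc"
Checking substrings for palindromes:
  [3:6] "ebe" (len 3) => palindrome
  [4:7] "beb" (len 3) => palindrome
  [0:2] "ff" (len 2) => palindrome
  [2:4] "ee" (len 2) => palindrome
Longest palindromic substring: "ebe" with length 3

3


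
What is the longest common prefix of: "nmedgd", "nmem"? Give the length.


Words: nmedgd, nmem
  Position 0: all 'n' => match
  Position 1: all 'm' => match
  Position 2: all 'e' => match
  Position 3: ('d', 'm') => mismatch, stop
LCP = "nme" (length 3)

3


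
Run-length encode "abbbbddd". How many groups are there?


Input: abbbbddd
Scanning for consecutive runs:
  Group 1: 'a' x 1 (positions 0-0)
  Group 2: 'b' x 4 (positions 1-4)
  Group 3: 'd' x 3 (positions 5-7)
Total groups: 3

3


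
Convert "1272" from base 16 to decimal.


Input: "1272" in base 16
Positional expansion:
  Digit '1' (value 1) x 16^3 = 4096
  Digit '2' (value 2) x 16^2 = 512
  Digit '7' (value 7) x 16^1 = 112
  Digit '2' (value 2) x 16^0 = 2
Sum = 4722

4722


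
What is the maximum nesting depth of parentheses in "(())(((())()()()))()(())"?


Input: "(())(((())()()()))()(())"
Tracking depth:
  Position 0 '(': depth becomes 1
  Position 1 '(': depth becomes 2
  Position 2 ')': depth becomes 1
  Position 3 ')': depth becomes 0
  Position 4 '(': depth becomes 1
  Position 5 '(': depth becomes 2
  Position 6 '(': depth becomes 3
  Position 7 '(': depth becomes 4
  Position 8 ')': depth becomes 3
  Position 9 ')': depth becomes 2
  Position 10 '(': depth becomes 3
  Position 11 ')': depth becomes 2
  Position 12 '(': depth becomes 3
  Position 13 ')': depth becomes 2
  Position 14 '(': depth becomes 3
  Position 15 ')': depth becomes 2
  Position 16 ')': depth becomes 1
  Position 17 ')': depth becomes 0
  Position 18 '(': depth becomes 1
  Position 19 ')': depth becomes 0
  Position 20 '(': depth becomes 1
  Position 21 '(': depth becomes 2
  Position 22 ')': depth becomes 1
  Position 23 ')': depth becomes 0
Maximum depth reached: 4

4


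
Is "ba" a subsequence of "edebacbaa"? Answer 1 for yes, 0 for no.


Check if "ba" is a subsequence of "edebacbaa"
Greedy scan:
  Position 0 ('e'): no match needed
  Position 1 ('d'): no match needed
  Position 2 ('e'): no match needed
  Position 3 ('b'): matches sub[0] = 'b'
  Position 4 ('a'): matches sub[1] = 'a'
  Position 5 ('c'): no match needed
  Position 6 ('b'): no match needed
  Position 7 ('a'): no match needed
  Position 8 ('a'): no match needed
All 2 characters matched => is a subsequence

1


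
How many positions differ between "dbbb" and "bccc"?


Comparing "dbbb" and "bccc" position by position:
  Position 0: 'd' vs 'b' => DIFFER
  Position 1: 'b' vs 'c' => DIFFER
  Position 2: 'b' vs 'c' => DIFFER
  Position 3: 'b' vs 'c' => DIFFER
Positions that differ: 4

4


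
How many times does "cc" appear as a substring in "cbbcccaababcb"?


Searching for "cc" in "cbbcccaababcb"
Scanning each position:
  Position 0: "cb" => no
  Position 1: "bb" => no
  Position 2: "bc" => no
  Position 3: "cc" => MATCH
  Position 4: "cc" => MATCH
  Position 5: "ca" => no
  Position 6: "aa" => no
  Position 7: "ab" => no
  Position 8: "ba" => no
  Position 9: "ab" => no
  Position 10: "bc" => no
  Position 11: "cb" => no
Total occurrences: 2

2


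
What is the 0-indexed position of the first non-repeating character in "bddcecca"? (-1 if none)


Input: bddcecca
Character frequencies:
  'a': 1
  'b': 1
  'c': 3
  'd': 2
  'e': 1
Scanning left to right for freq == 1:
  Position 0 ('b'): unique! => answer = 0

0


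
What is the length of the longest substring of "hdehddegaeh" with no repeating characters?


Input: "hdehddegaeh"
Sliding window (track last position of each char):
  Position 0 ('h'): window [0,0] length 1 -- new best
  Position 1 ('d'): window [0,1] length 2 -- new best
  Position 2 ('e'): window [0,2] length 3 -- new best
  Position 3 ('h'): repeat (last at 0), move window start to 1
  Position 3 ('h'): window [1,3] length 3
  Position 4 ('d'): repeat (last at 1), move window start to 2
  Position 4 ('d'): window [2,4] length 3
  Position 5 ('d'): repeat (last at 4), move window start to 5
  Position 5 ('d'): window [5,5] length 1
  Position 6 ('e'): window [5,6] length 2
  Position 7 ('g'): window [5,7] length 3
  Position 8 ('a'): window [5,8] length 4 -- new best
  Position 9 ('e'): repeat (last at 6), move window start to 7
  Position 9 ('e'): window [7,9] length 3
  Position 10 ('h'): window [7,10] length 4
Longest substring with no repeats: "dega" with length 4

4


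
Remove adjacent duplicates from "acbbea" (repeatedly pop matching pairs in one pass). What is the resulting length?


Input: acbbea
Stack-based adjacent duplicate removal:
  Read 'a': push. Stack: a
  Read 'c': push. Stack: ac
  Read 'b': push. Stack: acb
  Read 'b': matches stack top 'b' => pop. Stack: ac
  Read 'e': push. Stack: ace
  Read 'a': push. Stack: acea
Final stack: "acea" (length 4)

4


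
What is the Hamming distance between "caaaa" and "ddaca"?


Comparing "caaaa" and "ddaca" position by position:
  Position 0: 'c' vs 'd' => differ
  Position 1: 'a' vs 'd' => differ
  Position 2: 'a' vs 'a' => same
  Position 3: 'a' vs 'c' => differ
  Position 4: 'a' vs 'a' => same
Total differences (Hamming distance): 3

3


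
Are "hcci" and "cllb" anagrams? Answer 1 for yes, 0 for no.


Strings: "hcci", "cllb"
Sorted first:  cchi
Sorted second: bcll
Differ at position 0: 'c' vs 'b' => not anagrams

0


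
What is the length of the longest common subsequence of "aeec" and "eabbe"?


LCS of "aeec" and "eabbe"
DP table:
           e    a    b    b    e
      0    0    0    0    0    0
  a   0    0    1    1    1    1
  e   0    1    1    1    1    2
  e   0    1    1    1    1    2
  c   0    1    1    1    1    2
LCS length = dp[4][5] = 2

2


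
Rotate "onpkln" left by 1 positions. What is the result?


Input: "onpkln", rotate left by 1
First 1 characters: "o"
Remaining characters: "npkln"
Concatenate remaining + first: "npkln" + "o" = "npklno"

npklno


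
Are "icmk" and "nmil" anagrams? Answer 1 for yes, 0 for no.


Strings: "icmk", "nmil"
Sorted first:  cikm
Sorted second: ilmn
Differ at position 0: 'c' vs 'i' => not anagrams

0


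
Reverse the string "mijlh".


Input: mijlh
Reading characters right to left:
  Position 4: 'h'
  Position 3: 'l'
  Position 2: 'j'
  Position 1: 'i'
  Position 0: 'm'
Reversed: hljim

hljim


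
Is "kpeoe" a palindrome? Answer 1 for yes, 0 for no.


Input: kpeoe
Reversed: eoepk
  Compare pos 0 ('k') with pos 4 ('e'): MISMATCH
  Compare pos 1 ('p') with pos 3 ('o'): MISMATCH
Result: not a palindrome

0


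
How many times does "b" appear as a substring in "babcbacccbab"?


Searching for "b" in "babcbacccbab"
Scanning each position:
  Position 0: "b" => MATCH
  Position 1: "a" => no
  Position 2: "b" => MATCH
  Position 3: "c" => no
  Position 4: "b" => MATCH
  Position 5: "a" => no
  Position 6: "c" => no
  Position 7: "c" => no
  Position 8: "c" => no
  Position 9: "b" => MATCH
  Position 10: "a" => no
  Position 11: "b" => MATCH
Total occurrences: 5

5


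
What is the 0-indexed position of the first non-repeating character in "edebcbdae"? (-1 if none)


Input: edebcbdae
Character frequencies:
  'a': 1
  'b': 2
  'c': 1
  'd': 2
  'e': 3
Scanning left to right for freq == 1:
  Position 0 ('e'): freq=3, skip
  Position 1 ('d'): freq=2, skip
  Position 2 ('e'): freq=3, skip
  Position 3 ('b'): freq=2, skip
  Position 4 ('c'): unique! => answer = 4

4


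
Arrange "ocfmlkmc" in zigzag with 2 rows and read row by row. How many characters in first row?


Zigzag "ocfmlkmc" into 2 rows:
Placing characters:
  'o' => row 0
  'c' => row 1
  'f' => row 0
  'm' => row 1
  'l' => row 0
  'k' => row 1
  'm' => row 0
  'c' => row 1
Rows:
  Row 0: "oflm"
  Row 1: "cmkc"
First row length: 4

4


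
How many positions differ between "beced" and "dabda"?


Comparing "beced" and "dabda" position by position:
  Position 0: 'b' vs 'd' => DIFFER
  Position 1: 'e' vs 'a' => DIFFER
  Position 2: 'c' vs 'b' => DIFFER
  Position 3: 'e' vs 'd' => DIFFER
  Position 4: 'd' vs 'a' => DIFFER
Positions that differ: 5

5


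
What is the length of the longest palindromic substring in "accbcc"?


Input: "accbcc"
Checking substrings for palindromes:
  [1:6] "ccbcc" (len 5) => palindrome
  [2:5] "cbc" (len 3) => palindrome
  [1:3] "cc" (len 2) => palindrome
  [4:6] "cc" (len 2) => palindrome
Longest palindromic substring: "ccbcc" with length 5

5


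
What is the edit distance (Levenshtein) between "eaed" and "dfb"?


Computing edit distance: "eaed" -> "dfb"
DP table:
           d    f    b
      0    1    2    3
  e   1    1    2    3
  a   2    2    2    3
  e   3    3    3    3
  d   4    3    4    4
Edit distance = dp[4][3] = 4

4


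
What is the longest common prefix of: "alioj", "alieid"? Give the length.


Words: alioj, alieid
  Position 0: all 'a' => match
  Position 1: all 'l' => match
  Position 2: all 'i' => match
  Position 3: ('o', 'e') => mismatch, stop
LCP = "ali" (length 3)

3


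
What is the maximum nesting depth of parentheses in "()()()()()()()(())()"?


Input: "()()()()()()()(())()"
Tracking depth:
  Position 0 '(': depth becomes 1
  Position 1 ')': depth becomes 0
  Position 2 '(': depth becomes 1
  Position 3 ')': depth becomes 0
  Position 4 '(': depth becomes 1
  Position 5 ')': depth becomes 0
  Position 6 '(': depth becomes 1
  Position 7 ')': depth becomes 0
  Position 8 '(': depth becomes 1
  Position 9 ')': depth becomes 0
  Position 10 '(': depth becomes 1
  Position 11 ')': depth becomes 0
  Position 12 '(': depth becomes 1
  Position 13 ')': depth becomes 0
  Position 14 '(': depth becomes 1
  Position 15 '(': depth becomes 2
  Position 16 ')': depth becomes 1
  Position 17 ')': depth becomes 0
  Position 18 '(': depth becomes 1
  Position 19 ')': depth becomes 0
Maximum depth reached: 2

2


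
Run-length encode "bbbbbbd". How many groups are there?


Input: bbbbbbd
Scanning for consecutive runs:
  Group 1: 'b' x 6 (positions 0-5)
  Group 2: 'd' x 1 (positions 6-6)
Total groups: 2

2


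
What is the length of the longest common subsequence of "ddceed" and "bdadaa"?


LCS of "ddceed" and "bdadaa"
DP table:
           b    d    a    d    a    a
      0    0    0    0    0    0    0
  d   0    0    1    1    1    1    1
  d   0    0    1    1    2    2    2
  c   0    0    1    1    2    2    2
  e   0    0    1    1    2    2    2
  e   0    0    1    1    2    2    2
  d   0    0    1    1    2    2    2
LCS length = dp[6][6] = 2

2


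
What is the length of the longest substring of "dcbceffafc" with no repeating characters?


Input: "dcbceffafc"
Sliding window (track last position of each char):
  Position 0 ('d'): window [0,0] length 1 -- new best
  Position 1 ('c'): window [0,1] length 2 -- new best
  Position 2 ('b'): window [0,2] length 3 -- new best
  Position 3 ('c'): repeat (last at 1), move window start to 2
  Position 3 ('c'): window [2,3] length 2
  Position 4 ('e'): window [2,4] length 3
  Position 5 ('f'): window [2,5] length 4 -- new best
  Position 6 ('f'): repeat (last at 5), move window start to 6
  Position 6 ('f'): window [6,6] length 1
  Position 7 ('a'): window [6,7] length 2
  Position 8 ('f'): repeat (last at 6), move window start to 7
  Position 8 ('f'): window [7,8] length 2
  Position 9 ('c'): window [7,9] length 3
Longest substring with no repeats: "bcef" with length 4

4


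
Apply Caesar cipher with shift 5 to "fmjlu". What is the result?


Caesar cipher: shift "fmjlu" by 5
  'f' (pos 5) + 5 = pos 10 = 'k'
  'm' (pos 12) + 5 = pos 17 = 'r'
  'j' (pos 9) + 5 = pos 14 = 'o'
  'l' (pos 11) + 5 = pos 16 = 'q'
  'u' (pos 20) + 5 = pos 25 = 'z'
Result: kroqz

kroqz


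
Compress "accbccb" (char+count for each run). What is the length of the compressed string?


Input: accbccb
Runs:
  'a' x 1 => "a1"
  'c' x 2 => "c2"
  'b' x 1 => "b1"
  'c' x 2 => "c2"
  'b' x 1 => "b1"
Compressed: "a1c2b1c2b1"
Compressed length: 10

10


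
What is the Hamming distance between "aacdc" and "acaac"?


Comparing "aacdc" and "acaac" position by position:
  Position 0: 'a' vs 'a' => same
  Position 1: 'a' vs 'c' => differ
  Position 2: 'c' vs 'a' => differ
  Position 3: 'd' vs 'a' => differ
  Position 4: 'c' vs 'c' => same
Total differences (Hamming distance): 3

3


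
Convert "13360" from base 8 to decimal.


Input: "13360" in base 8
Positional expansion:
  Digit '1' (value 1) x 8^4 = 4096
  Digit '3' (value 3) x 8^3 = 1536
  Digit '3' (value 3) x 8^2 = 192
  Digit '6' (value 6) x 8^1 = 48
  Digit '0' (value 0) x 8^0 = 0
Sum = 5872

5872


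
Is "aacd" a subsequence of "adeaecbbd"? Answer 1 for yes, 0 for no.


Check if "aacd" is a subsequence of "adeaecbbd"
Greedy scan:
  Position 0 ('a'): matches sub[0] = 'a'
  Position 1 ('d'): no match needed
  Position 2 ('e'): no match needed
  Position 3 ('a'): matches sub[1] = 'a'
  Position 4 ('e'): no match needed
  Position 5 ('c'): matches sub[2] = 'c'
  Position 6 ('b'): no match needed
  Position 7 ('b'): no match needed
  Position 8 ('d'): matches sub[3] = 'd'
All 4 characters matched => is a subsequence

1


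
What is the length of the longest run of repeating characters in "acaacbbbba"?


Input: "acaacbbbba"
Scanning for longest run:
  Position 1 ('c'): new char, reset run to 1
  Position 2 ('a'): new char, reset run to 1
  Position 3 ('a'): continues run of 'a', length=2
  Position 4 ('c'): new char, reset run to 1
  Position 5 ('b'): new char, reset run to 1
  Position 6 ('b'): continues run of 'b', length=2
  Position 7 ('b'): continues run of 'b', length=3
  Position 8 ('b'): continues run of 'b', length=4
  Position 9 ('a'): new char, reset run to 1
Longest run: 'b' with length 4

4


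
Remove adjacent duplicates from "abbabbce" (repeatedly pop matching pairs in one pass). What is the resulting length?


Input: abbabbce
Stack-based adjacent duplicate removal:
  Read 'a': push. Stack: a
  Read 'b': push. Stack: ab
  Read 'b': matches stack top 'b' => pop. Stack: a
  Read 'a': matches stack top 'a' => pop. Stack: (empty)
  Read 'b': push. Stack: b
  Read 'b': matches stack top 'b' => pop. Stack: (empty)
  Read 'c': push. Stack: c
  Read 'e': push. Stack: ce
Final stack: "ce" (length 2)

2


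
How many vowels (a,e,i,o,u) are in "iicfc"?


Input: iicfc
Checking each character:
  'i' at position 0: vowel (running total: 1)
  'i' at position 1: vowel (running total: 2)
  'c' at position 2: consonant
  'f' at position 3: consonant
  'c' at position 4: consonant
Total vowels: 2

2


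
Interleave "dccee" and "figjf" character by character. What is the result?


Interleaving "dccee" and "figjf":
  Position 0: 'd' from first, 'f' from second => "df"
  Position 1: 'c' from first, 'i' from second => "ci"
  Position 2: 'c' from first, 'g' from second => "cg"
  Position 3: 'e' from first, 'j' from second => "ej"
  Position 4: 'e' from first, 'f' from second => "ef"
Result: dfcicgejef

dfcicgejef


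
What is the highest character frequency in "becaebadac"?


Input: becaebadac
Character counts:
  'a': 3
  'b': 2
  'c': 2
  'd': 1
  'e': 2
Maximum frequency: 3

3


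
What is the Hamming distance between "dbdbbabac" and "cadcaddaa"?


Comparing "dbdbbabac" and "cadcaddaa" position by position:
  Position 0: 'd' vs 'c' => differ
  Position 1: 'b' vs 'a' => differ
  Position 2: 'd' vs 'd' => same
  Position 3: 'b' vs 'c' => differ
  Position 4: 'b' vs 'a' => differ
  Position 5: 'a' vs 'd' => differ
  Position 6: 'b' vs 'd' => differ
  Position 7: 'a' vs 'a' => same
  Position 8: 'c' vs 'a' => differ
Total differences (Hamming distance): 7

7


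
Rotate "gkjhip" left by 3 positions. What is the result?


Input: "gkjhip", rotate left by 3
First 3 characters: "gkj"
Remaining characters: "hip"
Concatenate remaining + first: "hip" + "gkj" = "hipgkj"

hipgkj


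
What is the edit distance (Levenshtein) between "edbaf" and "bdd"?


Computing edit distance: "edbaf" -> "bdd"
DP table:
           b    d    d
      0    1    2    3
  e   1    1    2    3
  d   2    2    1    2
  b   3    2    2    2
  a   4    3    3    3
  f   5    4    4    4
Edit distance = dp[5][3] = 4

4
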